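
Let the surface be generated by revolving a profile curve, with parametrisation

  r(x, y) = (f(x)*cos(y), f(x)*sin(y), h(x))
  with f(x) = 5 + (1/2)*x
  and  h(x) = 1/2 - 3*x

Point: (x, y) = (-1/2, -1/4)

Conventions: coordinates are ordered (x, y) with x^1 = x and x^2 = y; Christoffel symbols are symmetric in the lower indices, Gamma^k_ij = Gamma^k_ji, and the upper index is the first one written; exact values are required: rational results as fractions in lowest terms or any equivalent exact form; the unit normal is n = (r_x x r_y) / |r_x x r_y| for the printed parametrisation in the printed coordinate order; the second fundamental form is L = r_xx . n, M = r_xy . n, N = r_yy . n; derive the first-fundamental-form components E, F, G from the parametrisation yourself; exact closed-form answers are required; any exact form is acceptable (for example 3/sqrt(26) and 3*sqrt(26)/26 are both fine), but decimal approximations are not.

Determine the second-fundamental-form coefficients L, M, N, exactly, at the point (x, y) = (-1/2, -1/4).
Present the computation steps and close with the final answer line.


f = 19/4, f' = 1/2, f'' = 0, h' = -3, h'' = 0
E = 37/4, F = 0, G = 361/16; answer radicand W^2 = 37/4
unnormalised second-form numerators: l = 0, m = 0, n = -57/4; L = l/sqrt(37/4), and similarly M = m/sqrt(W^2), N = n/sqrt(W^2)

Answer: L = 0, M = 0, N = -57*sqrt(37)/74


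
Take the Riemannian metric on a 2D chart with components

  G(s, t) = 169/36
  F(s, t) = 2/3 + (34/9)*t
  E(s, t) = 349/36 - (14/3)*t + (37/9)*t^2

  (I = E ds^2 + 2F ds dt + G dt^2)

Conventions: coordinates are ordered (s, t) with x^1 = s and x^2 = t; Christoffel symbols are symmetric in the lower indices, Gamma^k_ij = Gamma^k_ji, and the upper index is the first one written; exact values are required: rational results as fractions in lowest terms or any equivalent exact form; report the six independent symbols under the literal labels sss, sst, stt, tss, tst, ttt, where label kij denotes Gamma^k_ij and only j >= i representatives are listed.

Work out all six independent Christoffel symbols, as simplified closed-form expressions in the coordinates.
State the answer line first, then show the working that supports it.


Answer: Gamma_sss = (20128*t^2 - 7872*t - 2016)/(6516*t^2 - 34920*t + 58405), Gamma_sst = (25012*t - 14196)/(6516*t^2 - 34920*t + 58405), Gamma_stt = 22984/(6516*t^2 - 34920*t + 58405), Gamma_tss = (-21904*t^3 + 37296*t^2 - 65764*t + 29316)/(6516*t^2 - 34920*t + 58405), Gamma_tst = (-20128*t^2 + 7872*t + 2016)/(6516*t^2 - 34920*t + 58405), Gamma_ttt = (-18496*t - 3264)/(6516*t^2 - 34920*t + 58405)

E = 349/36 - (14/3)*t + (37/9)*t^2; F = 2/3 + (34/9)*t; G = 169/36
Gamma^k_ij = (1/2) g^{kl} (d_i g_jl + d_j g_il - d_l g_ij), with g^inv = (1/(EG-F^2)) [[G, -F], [-F, E]]
first partials: E_s = 0, E_t = -14/3 + (74/9)*t, F_s = 0, F_t = 34/9, G_s = 0, G_t = 0
D = EG - F^2 = 58405/1296 - (485/18)*t + (181/36)*t^2
expanded: Gamma^s_ss = (G E_s - 2F F_s + F E_t)/(2D), Gamma^s_st = (G E_t - F G_s)/(2D), Gamma^s_tt = (2G F_t - G G_s - F G_t)/(2D), Gamma^t_ss = (2E F_s - E E_t - F E_s)/(2D), Gamma^t_st = (E G_s - F E_t)/(2D), Gamma^t_tt = (E G_t - 2F F_t + F G_s)/(2D); substitute and cancel common factors


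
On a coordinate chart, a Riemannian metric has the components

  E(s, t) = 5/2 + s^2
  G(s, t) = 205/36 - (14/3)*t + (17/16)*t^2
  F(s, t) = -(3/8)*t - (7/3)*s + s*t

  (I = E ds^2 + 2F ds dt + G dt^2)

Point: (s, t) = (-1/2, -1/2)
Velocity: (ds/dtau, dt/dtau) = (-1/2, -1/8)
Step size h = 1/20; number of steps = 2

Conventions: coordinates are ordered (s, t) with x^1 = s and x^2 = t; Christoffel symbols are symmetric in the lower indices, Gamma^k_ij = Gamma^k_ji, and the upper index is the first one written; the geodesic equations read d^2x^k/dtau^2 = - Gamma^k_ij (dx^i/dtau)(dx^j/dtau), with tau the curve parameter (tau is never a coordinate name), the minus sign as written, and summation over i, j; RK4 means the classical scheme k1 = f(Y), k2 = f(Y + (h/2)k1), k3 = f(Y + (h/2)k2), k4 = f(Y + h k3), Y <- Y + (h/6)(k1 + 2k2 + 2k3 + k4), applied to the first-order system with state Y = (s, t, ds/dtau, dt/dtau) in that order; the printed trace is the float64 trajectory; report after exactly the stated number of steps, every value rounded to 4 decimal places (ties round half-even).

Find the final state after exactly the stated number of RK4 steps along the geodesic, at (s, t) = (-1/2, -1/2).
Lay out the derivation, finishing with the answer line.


f(Y) = (ds/dtau, dt/dtau, -Gamma^s_ij Y'^i Y'^j, -Gamma^t_ij Y'^i Y'^j) with the Gammas evaluated at the stage position; h = 0.050000; intermediate values shown to 6 dp
step 0: s = -0.5000, t = -0.5000, ds/dtau = -0.5000, dt/dtau = -0.1250
step 1:
  k1: at (s, t) = (-0.500000, -0.500000), (ds/dtau, dt/dtau) = (-0.500000, -0.125000); Gamma_sss = 0.019692, Gamma_sst = 0.000000, Gamma_stt = -0.131537, Gamma_tss = -0.345446, Gamma_tst = 0.000000, Gamma_ttt = -0.319962; k1 = (-0.500000, -0.125000, -0.002868, 0.091361)
  k2: at (s, t) = (-0.512500, -0.503125), (ds/dtau, dt/dtau) = (-0.500072, -0.122716); Gamma_sss = 0.019686, Gamma_sst = 0.000000, Gamma_stt = -0.131572, Gamma_tss = -0.345167, Gamma_tst = 0.000000, Gamma_ttt = -0.319061; k2 = (-0.500072, -0.122716, -0.002942, 0.091121)
  k3: at (s, t) = (-0.512502, -0.503068), (ds/dtau, dt/dtau) = (-0.500074, -0.122722); Gamma_sss = 0.019684, Gamma_sst = 0.000000, Gamma_stt = -0.131575, Gamma_tss = -0.345173, Gamma_tst = 0.000000, Gamma_ttt = -0.319066; k3 = (-0.500074, -0.122722, -0.002941, 0.091124)
  k4: at (s, t) = (-0.525004, -0.506136), (ds/dtau, dt/dtau) = (-0.500147, -0.120444); Gamma_sss = 0.019676, Gamma_sst = 0.000000, Gamma_stt = -0.131612, Gamma_tss = -0.344900, Gamma_tst = 0.000000, Gamma_ttt = -0.318172; k4 = (-0.500147, -0.120444, -0.003013, 0.090891)
  Y <- Y + (h/6)(k1 + 2k2 + 2k3 + k4): s = -0.5250, t = -0.5061, ds/dtau = -0.5001, dt/dtau = -0.1204
step 2:
  k1: at (s, t) = (-0.525004, -0.506136), (ds/dtau, dt/dtau) = (-0.500147, -0.120444); Gamma_sss = 0.019676, Gamma_sst = 0.000000, Gamma_stt = -0.131612, Gamma_tss = -0.344900, Gamma_tst = 0.000000, Gamma_ttt = -0.318172; k1 = (-0.500147, -0.120444, -0.003013, 0.090891)
  k2: at (s, t) = (-0.537507, -0.509147), (ds/dtau, dt/dtau) = (-0.500222, -0.118172); Gamma_sss = 0.019665, Gamma_sst = 0.000000, Gamma_stt = -0.131651, Gamma_tss = -0.344634, Gamma_tst = 0.000000, Gamma_ttt = -0.317284; k2 = (-0.500222, -0.118172, -0.003082, 0.090666)
  k3: at (s, t) = (-0.537509, -0.509090), (ds/dtau, dt/dtau) = (-0.500224, -0.118177); Gamma_sss = 0.019662, Gamma_sst = 0.000000, Gamma_stt = -0.131654, Gamma_tss = -0.344640, Gamma_tst = 0.000000, Gamma_ttt = -0.317290; k3 = (-0.500224, -0.118177, -0.003081, 0.090668)
  k4: at (s, t) = (-0.550015, -0.512045), (ds/dtau, dt/dtau) = (-0.500301, -0.115910); Gamma_sss = 0.019649, Gamma_sst = 0.000000, Gamma_stt = -0.131696, Gamma_tss = -0.344380, Gamma_tst = 0.000000, Gamma_ttt = -0.316409; k4 = (-0.500301, -0.115910, -0.003149, 0.090450)
  Y <- Y + (h/6)(k1 + 2k2 + 2k3 + k4): s = -0.5500, t = -0.5120, ds/dtau = -0.5003, dt/dtau = -0.1159

Answer: s = -0.5500, t = -0.5120, ds/dtau = -0.5003, dt/dtau = -0.1159


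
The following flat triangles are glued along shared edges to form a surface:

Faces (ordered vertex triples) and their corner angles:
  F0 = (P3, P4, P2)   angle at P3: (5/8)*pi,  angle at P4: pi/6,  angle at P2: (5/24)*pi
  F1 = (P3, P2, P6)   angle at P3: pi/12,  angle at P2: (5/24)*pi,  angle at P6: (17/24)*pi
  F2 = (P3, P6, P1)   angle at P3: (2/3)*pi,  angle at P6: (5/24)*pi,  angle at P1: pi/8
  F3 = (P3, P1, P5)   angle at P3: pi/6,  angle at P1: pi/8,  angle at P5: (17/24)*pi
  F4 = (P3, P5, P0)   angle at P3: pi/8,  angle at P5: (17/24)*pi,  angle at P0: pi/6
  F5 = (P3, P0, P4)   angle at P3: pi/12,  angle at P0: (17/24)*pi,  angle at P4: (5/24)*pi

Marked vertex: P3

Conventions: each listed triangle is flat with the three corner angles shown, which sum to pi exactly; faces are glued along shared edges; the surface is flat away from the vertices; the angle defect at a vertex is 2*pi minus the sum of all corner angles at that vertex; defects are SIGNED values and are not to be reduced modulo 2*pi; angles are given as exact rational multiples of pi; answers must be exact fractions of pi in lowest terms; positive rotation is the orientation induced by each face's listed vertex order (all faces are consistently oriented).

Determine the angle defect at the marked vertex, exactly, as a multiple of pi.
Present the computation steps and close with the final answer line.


Sum of corner angles at P3: (7/4)*pi
defect = 2*pi - (7/4)*pi

Answer: defect(P3) = pi/4


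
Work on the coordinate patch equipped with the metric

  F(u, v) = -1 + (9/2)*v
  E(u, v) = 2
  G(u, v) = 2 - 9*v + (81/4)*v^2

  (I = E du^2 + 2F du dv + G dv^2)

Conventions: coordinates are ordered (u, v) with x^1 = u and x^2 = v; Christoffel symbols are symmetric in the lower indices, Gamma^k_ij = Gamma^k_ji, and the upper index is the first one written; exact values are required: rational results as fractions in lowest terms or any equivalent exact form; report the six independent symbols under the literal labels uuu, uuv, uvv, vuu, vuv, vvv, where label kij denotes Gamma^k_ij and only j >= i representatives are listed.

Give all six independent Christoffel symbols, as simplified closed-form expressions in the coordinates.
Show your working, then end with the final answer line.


E = 2; F = -1 + (9/2)*v; G = 2 - 9*v + (81/4)*v^2
Gamma^k_ij = (1/2) g^{kl} (d_i g_jl + d_j g_il - d_l g_ij), with g^inv = (1/(EG-F^2)) [[G, -F], [-F, E]]
first partials: E_u = 0, E_v = 0, F_u = 0, F_v = 9/2, G_u = 0, G_v = -9 + (81/2)*v
D = EG - F^2 = 3 - 9*v + (81/4)*v^2
expanded: Gamma^u_uu = (G E_u - 2F F_u + F E_v)/(2D), Gamma^u_uv = (G E_v - F G_u)/(2D), Gamma^u_vv = (2G F_v - G G_u - F G_v)/(2D), Gamma^v_uu = (2E F_u - E E_v - F E_u)/(2D), Gamma^v_uv = (E G_u - F E_v)/(2D), Gamma^v_vv = (E G_v - 2F F_v + F G_u)/(2D); substitute and cancel common factors

Answer: Gamma_uuu = 0, Gamma_uuv = 0, Gamma_uvv = 6/(27*v^2 - 12*v + 4), Gamma_vuu = 0, Gamma_vuv = 0, Gamma_vvv = (27*v - 6)/(27*v^2 - 12*v + 4)


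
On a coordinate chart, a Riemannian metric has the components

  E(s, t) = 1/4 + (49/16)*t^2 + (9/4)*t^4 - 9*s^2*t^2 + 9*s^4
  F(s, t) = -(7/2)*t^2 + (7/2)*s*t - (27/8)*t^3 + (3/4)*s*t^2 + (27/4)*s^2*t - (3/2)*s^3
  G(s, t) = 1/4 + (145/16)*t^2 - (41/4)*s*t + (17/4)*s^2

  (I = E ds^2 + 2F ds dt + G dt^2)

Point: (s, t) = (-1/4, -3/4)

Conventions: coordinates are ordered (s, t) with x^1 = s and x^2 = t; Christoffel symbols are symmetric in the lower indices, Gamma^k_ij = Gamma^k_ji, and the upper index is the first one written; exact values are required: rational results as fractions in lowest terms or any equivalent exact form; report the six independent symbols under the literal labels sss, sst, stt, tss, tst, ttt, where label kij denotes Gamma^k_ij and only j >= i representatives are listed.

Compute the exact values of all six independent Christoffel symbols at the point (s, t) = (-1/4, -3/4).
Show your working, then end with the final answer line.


E = 2461/1024, F = -147/512, G = 945/256 at the point
E_s = 63/32, E_t = -483/64, F_s = 3/64, F_t = -79/128, G_s = 89/16, G_t = -353/32
EG - F^2 = 576009/65536;  g^inv = (65536/576009) * [[945/256, 147/512], [147/512, 2461/1024]]
first-kind symbols [ij,l] = (1/2)(d_i g_jl + d_j g_il - d_l g_ij): [ss,s] = E_s/2 = 63/64, [ss,t] = F_s - E_t/2 = 489/128, [st,s] = E_t/2 = -483/128, [st,t] = G_s/2 = 89/32, [tt,s] = F_t - G_s/2 = -435/128, [tt,t] = G_t/2 = -353/64
Gamma^s_ij = (G*[ij,s] - F*[ij,t])/(EG - F^2), Gamma^t_ij = (E*[ij,t] - F*[ij,s])/(EG - F^2)

Answer: Gamma_sss = 4921/9143, Gamma_sst = -40978/27429, Gamma_stt = -44092/27429, Gamma_tss = 413491/384006, Gamma_tst = 367057/576009, Gamma_ttt = -932678/576009


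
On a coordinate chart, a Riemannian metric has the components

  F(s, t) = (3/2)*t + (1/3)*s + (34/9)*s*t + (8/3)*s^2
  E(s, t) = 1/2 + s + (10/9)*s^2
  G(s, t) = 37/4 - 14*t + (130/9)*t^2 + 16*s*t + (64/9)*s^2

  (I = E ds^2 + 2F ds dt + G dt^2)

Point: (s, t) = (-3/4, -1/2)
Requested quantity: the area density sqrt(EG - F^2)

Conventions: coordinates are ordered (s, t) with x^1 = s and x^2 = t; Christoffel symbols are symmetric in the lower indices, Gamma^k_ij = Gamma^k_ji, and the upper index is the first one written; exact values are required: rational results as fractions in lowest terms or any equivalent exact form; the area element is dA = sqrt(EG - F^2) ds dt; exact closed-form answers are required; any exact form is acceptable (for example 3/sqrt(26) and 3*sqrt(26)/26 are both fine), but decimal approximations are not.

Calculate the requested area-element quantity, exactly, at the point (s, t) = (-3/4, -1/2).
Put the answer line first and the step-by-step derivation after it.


Answer: sqrt(EG - F^2) = sqrt(4334)/24

E = 3/8, F = 23/12, G = 1075/36; EG - F^2 = 2167/288


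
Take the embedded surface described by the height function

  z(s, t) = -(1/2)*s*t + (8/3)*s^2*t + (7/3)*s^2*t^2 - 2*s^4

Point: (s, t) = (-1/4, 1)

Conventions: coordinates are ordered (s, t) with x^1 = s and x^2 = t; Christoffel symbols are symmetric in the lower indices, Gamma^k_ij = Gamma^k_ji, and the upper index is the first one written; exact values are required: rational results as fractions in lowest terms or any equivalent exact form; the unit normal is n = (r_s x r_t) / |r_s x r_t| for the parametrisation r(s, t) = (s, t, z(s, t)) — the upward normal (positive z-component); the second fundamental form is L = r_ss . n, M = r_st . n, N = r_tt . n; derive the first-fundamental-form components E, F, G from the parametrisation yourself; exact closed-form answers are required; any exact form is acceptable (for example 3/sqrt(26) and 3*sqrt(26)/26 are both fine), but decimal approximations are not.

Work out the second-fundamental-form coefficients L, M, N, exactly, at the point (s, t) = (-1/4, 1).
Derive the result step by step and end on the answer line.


z_s = -23/8, z_t = 7/12, z_ss = 17/2, z_st = -25/6, z_tt = 7/24
E = 593/64, F = -161/96, G = 193/144; answer radicand W^2 = 5533/576
unnormalised second-form numerators: l = 17/2, m = -25/6, n = 7/24; L = l/sqrt(5533/576), and similarly M = m/sqrt(W^2), N = n/sqrt(W^2)

Answer: L = 204*sqrt(5533)/5533, M = -100*sqrt(5533)/5533, N = 7*sqrt(5533)/5533


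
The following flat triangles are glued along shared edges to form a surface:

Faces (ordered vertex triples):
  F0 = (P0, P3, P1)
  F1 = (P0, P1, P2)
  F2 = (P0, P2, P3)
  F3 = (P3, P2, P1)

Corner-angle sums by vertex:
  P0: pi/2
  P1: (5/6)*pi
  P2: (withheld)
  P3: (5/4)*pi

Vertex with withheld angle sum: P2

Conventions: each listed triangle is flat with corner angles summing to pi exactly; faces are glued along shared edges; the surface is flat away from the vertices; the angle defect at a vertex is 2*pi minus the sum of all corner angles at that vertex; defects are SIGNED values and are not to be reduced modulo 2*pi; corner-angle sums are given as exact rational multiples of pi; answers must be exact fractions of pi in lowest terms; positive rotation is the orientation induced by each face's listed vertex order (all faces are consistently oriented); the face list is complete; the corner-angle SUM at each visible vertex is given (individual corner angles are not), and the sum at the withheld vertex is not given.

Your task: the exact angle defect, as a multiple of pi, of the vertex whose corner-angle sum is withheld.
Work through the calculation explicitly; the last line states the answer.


V = 4, E = 6, F = 4; chi = V - E + F = 2
Gauss-Bonnet: total defect = 2*pi*chi = 4*pi; visible defects sum to (41/12)*pi

Answer: defect(P2) = (7/12)*pi


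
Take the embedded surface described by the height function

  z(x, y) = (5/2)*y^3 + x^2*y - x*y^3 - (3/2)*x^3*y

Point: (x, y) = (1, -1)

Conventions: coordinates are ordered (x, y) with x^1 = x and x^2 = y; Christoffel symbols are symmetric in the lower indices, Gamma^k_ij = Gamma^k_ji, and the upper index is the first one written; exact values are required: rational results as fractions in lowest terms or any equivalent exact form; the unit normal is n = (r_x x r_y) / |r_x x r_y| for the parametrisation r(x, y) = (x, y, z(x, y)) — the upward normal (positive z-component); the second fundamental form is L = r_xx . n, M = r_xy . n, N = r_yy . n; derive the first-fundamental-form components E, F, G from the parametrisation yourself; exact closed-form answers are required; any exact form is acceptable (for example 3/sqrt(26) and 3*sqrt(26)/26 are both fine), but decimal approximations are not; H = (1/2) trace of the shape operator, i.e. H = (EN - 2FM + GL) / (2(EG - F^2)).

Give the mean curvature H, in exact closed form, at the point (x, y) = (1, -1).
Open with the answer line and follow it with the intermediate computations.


Answer: H = 205*sqrt(13)/1521

z_x = 7/2, z_y = 4, z_xx = 7, z_xy = -11/2, z_yy = -9
E = 53/4, F = 14, G = 17; answer radicand W^2 = 117/4
unnormalised second-form numerators: l = 7, m = -11/2, n = -9; L = l/sqrt(117/4), and similarly M = m/sqrt(W^2), N = n/sqrt(W^2)
H = (E*n - 2*F*m + G*l) / (2*(EG - F^2)*sqrt(W^2)); E*n - 2*F*m + G*l = 615/4, EG - F^2 = 117/4, so H = (205/78)/sqrt(117/4)


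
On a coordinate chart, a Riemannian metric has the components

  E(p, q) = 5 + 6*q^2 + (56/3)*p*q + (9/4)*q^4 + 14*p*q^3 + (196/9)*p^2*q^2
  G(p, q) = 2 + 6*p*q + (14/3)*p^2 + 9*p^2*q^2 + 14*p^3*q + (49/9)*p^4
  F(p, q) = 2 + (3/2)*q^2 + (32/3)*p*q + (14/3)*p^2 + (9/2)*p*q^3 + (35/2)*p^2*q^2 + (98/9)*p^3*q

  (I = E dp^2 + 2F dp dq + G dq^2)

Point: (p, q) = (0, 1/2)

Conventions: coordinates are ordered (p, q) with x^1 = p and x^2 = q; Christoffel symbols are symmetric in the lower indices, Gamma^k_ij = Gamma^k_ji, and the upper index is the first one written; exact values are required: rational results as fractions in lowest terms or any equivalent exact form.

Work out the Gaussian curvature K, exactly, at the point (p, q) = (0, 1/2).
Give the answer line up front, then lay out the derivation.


Answer: K = -1024/26569

E = 425/64, F = 19/8, G = 2, EG - F^2 = 489/64 at the point
E_p = 133/12, E_q = 57/8, F_p = 283/48, F_q = 3/2, G_p = 3, G_q = 0
E_qq = 75/4, F_pq = 337/24, G_pp = 83/6
Compute both Brioschi determinants and normalise by (EG - F^2)^2.
M1 = [[-E_qq/2 + F_pq - G_pp/2, E_p/2, F_p - E_q/2], [F_q - G_p/2, E, F], [G_q/2, F, G]] = [[-9/4, 133/24, 7/3], [0, 425/64, 19/8], [0, 19/8, 2]]; det M1 = -4401/256
M2 = [[0, E_q/2, G_p/2], [E_q/2, E, F], [G_p/2, F, G]] = [[0, 57/16, 3/2], [57/16, 425/64, 19/8], [3/2, 19/8, 2]]; det M2 = -3825/256
det M1 - det M2 = -9/4; K = -9/4 / (489/64)^2 = -1024/26569


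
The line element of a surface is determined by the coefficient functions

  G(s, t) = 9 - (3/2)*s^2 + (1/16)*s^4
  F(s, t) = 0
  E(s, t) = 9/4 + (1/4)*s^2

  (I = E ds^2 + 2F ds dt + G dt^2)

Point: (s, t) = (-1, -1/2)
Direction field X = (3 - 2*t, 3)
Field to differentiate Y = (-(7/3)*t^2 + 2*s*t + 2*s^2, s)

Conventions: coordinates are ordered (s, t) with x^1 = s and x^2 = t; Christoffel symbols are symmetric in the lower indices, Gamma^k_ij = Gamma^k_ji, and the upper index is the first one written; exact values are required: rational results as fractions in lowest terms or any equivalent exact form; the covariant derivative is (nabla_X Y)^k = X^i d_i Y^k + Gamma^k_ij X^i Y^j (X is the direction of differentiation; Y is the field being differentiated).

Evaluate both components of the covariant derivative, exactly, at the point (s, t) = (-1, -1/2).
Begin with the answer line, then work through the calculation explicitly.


Answer: (nabla_X Y)^s = -1099/60, (nabla_X Y)^t = 101/22

E = 5/2, F = 0, G = 121/16 at the point
E_s = -1/2, E_t = 0, F_s = 0, F_t = 0, G_s = 11/4, G_t = 0
EG - F^2 = 605/32;  g^inv = (32/605) * [[121/16, 0], [0, 5/2]]
first-kind symbols [ij,l] = (1/2)(d_i g_jl + d_j g_il - d_l g_ij): [ss,s] = E_s/2 = -1/4, [ss,t] = F_s - E_t/2 = 0, [st,s] = E_t/2 = 0, [st,t] = G_s/2 = 11/8, [tt,s] = F_t - G_s/2 = -11/8, [tt,t] = G_t/2 = 0
Gamma^s_ij = (G*[ij,s] - F*[ij,t])/(EG - F^2), Gamma^t_ij = (E*[ij,t] - F*[ij,s])/(EG - F^2)
Gamma_sss = -1/10, Gamma_sst = 0, Gamma_stt = -11/20, Gamma_tss = 0, Gamma_tst = 2/11, Gamma_ttt = 0
X = (4, 3), Y = (29/12, -1) at the point


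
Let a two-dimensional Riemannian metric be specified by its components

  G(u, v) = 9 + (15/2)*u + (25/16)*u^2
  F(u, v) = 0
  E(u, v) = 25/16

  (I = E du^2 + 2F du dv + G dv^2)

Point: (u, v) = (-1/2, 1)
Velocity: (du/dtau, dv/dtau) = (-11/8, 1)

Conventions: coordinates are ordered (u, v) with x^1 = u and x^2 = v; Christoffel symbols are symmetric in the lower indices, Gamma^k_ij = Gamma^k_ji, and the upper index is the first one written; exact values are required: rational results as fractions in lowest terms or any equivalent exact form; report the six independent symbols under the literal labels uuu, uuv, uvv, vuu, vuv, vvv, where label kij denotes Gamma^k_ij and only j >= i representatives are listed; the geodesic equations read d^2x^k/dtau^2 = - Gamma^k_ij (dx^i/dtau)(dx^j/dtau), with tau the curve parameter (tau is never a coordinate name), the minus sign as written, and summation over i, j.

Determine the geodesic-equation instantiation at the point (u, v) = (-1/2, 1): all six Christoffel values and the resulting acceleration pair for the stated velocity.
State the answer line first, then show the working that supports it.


Answer: Gamma_uuu = 0, Gamma_uuv = 0, Gamma_uvv = -19/10, Gamma_vuu = 0, Gamma_vuv = 10/19, Gamma_vvv = 0; accelerations (d^2u/dtau^2, d^2v/dtau^2) = (19/10, 55/38)

E = 25/16, F = 0, G = 361/64 at the point
E_u = 0, E_v = 0, F_u = 0, F_v = 0, G_u = 95/16, G_v = 0
EG - F^2 = 9025/1024;  g^inv = (1024/9025) * [[361/64, 0], [0, 25/16]]
first-kind symbols [ij,l] = (1/2)(d_i g_jl + d_j g_il - d_l g_ij): [uu,u] = E_u/2 = 0, [uu,v] = F_u - E_v/2 = 0, [uv,u] = E_v/2 = 0, [uv,v] = G_u/2 = 95/32, [vv,u] = F_v - G_u/2 = -95/32, [vv,v] = G_v/2 = 0
Gamma^u_ij = (G*[ij,u] - F*[ij,v])/(EG - F^2), Gamma^v_ij = (E*[ij,v] - F*[ij,u])/(EG - F^2)
Gamma_uuu = 0, Gamma_uuv = 0, Gamma_uvv = -19/10, Gamma_vuu = 0, Gamma_vuv = 10/19, Gamma_vvv = 0
d^2u/dtau^2 = -(Gamma_uuu*(-11/8)^2 + 2*Gamma_uuv*(-11/8)*(1) + Gamma_uvv*(1)^2) = 19/10
d^2v/dtau^2 = -(Gamma_vuu*(-11/8)^2 + 2*Gamma_vuv*(-11/8)*(1) + Gamma_vvv*(1)^2) = 55/38


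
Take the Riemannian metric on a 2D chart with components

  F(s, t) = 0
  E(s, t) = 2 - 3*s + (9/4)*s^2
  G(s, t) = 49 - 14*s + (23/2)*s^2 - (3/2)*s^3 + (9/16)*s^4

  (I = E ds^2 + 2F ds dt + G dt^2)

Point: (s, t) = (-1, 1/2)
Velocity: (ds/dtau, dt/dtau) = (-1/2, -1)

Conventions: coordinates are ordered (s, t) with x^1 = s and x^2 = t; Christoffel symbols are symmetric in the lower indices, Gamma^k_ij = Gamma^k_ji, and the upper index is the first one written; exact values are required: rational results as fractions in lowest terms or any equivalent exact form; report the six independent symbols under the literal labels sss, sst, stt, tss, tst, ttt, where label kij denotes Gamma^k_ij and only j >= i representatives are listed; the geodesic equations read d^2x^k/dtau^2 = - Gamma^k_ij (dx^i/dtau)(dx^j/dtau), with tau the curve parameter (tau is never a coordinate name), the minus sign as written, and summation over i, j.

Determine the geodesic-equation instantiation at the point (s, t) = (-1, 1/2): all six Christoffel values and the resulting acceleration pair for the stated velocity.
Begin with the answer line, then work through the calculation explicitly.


Answer: Gamma_sss = -15/29, Gamma_sst = 0, Gamma_stt = 175/58, Gamma_tss = 0, Gamma_tst = -2/7, Gamma_ttt = 0; accelerations (d^2s/dtau^2, d^2t/dtau^2) = (-335/116, 2/7)

E = 29/4, F = 0, G = 1225/16 at the point
E_s = -15/2, E_t = 0, F_s = 0, F_t = 0, G_s = -175/4, G_t = 0
EG - F^2 = 35525/64;  g^inv = (64/35525) * [[1225/16, 0], [0, 29/4]]
first-kind symbols [ij,l] = (1/2)(d_i g_jl + d_j g_il - d_l g_ij): [ss,s] = E_s/2 = -15/4, [ss,t] = F_s - E_t/2 = 0, [st,s] = E_t/2 = 0, [st,t] = G_s/2 = -175/8, [tt,s] = F_t - G_s/2 = 175/8, [tt,t] = G_t/2 = 0
Gamma^s_ij = (G*[ij,s] - F*[ij,t])/(EG - F^2), Gamma^t_ij = (E*[ij,t] - F*[ij,s])/(EG - F^2)
Gamma_sss = -15/29, Gamma_sst = 0, Gamma_stt = 175/58, Gamma_tss = 0, Gamma_tst = -2/7, Gamma_ttt = 0
d^2s/dtau^2 = -(Gamma_sss*(-1/2)^2 + 2*Gamma_sst*(-1/2)*(-1) + Gamma_stt*(-1)^2) = -335/116
d^2t/dtau^2 = -(Gamma_tss*(-1/2)^2 + 2*Gamma_tst*(-1/2)*(-1) + Gamma_ttt*(-1)^2) = 2/7


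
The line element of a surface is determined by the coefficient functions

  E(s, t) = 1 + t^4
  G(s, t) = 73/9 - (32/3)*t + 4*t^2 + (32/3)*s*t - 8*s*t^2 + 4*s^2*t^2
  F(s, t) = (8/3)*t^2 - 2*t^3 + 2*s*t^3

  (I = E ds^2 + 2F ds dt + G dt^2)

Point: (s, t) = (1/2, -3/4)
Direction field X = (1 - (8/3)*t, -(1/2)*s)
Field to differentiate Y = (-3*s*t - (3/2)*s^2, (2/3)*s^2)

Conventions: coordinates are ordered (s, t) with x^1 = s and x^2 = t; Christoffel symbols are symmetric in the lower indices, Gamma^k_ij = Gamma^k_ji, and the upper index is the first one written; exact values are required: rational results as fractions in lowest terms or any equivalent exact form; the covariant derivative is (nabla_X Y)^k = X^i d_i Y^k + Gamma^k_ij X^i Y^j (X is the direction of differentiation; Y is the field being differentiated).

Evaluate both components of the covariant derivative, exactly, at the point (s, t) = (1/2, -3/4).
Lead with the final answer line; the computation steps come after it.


Answer: (nabla_X Y)^s = 624081/239432, (nabla_X Y)^t = 56496/29929

E = 337/256, F = 123/64, G = 1825/144 at the point
E_s = 0, E_t = -27/16, F_s = -27/32, F_t = -91/16, G_s = -41/4, G_t = -41/6
EG - F^2 = 29929/2304;  g^inv = (2304/29929) * [[1825/144, -123/64], [-123/64, 337/256]]
first-kind symbols [ij,l] = (1/2)(d_i g_jl + d_j g_il - d_l g_ij): [ss,s] = E_s/2 = 0, [ss,t] = F_s - E_t/2 = 0, [st,s] = E_t/2 = -27/32, [st,t] = G_s/2 = -41/8, [tt,s] = F_t - G_s/2 = -9/16, [tt,t] = G_t/2 = -41/12
Gamma^s_ij = (G*[ij,s] - F*[ij,t])/(EG - F^2), Gamma^t_ij = (E*[ij,t] - F*[ij,s])/(EG - F^2)
Gamma_sss = 0, Gamma_sst = -1944/29929, Gamma_stt = -1296/29929, Gamma_tss = 0, Gamma_tst = -11808/29929, Gamma_ttt = -7872/29929
X = (3, -1/4), Y = (3/4, 1/6) at the point


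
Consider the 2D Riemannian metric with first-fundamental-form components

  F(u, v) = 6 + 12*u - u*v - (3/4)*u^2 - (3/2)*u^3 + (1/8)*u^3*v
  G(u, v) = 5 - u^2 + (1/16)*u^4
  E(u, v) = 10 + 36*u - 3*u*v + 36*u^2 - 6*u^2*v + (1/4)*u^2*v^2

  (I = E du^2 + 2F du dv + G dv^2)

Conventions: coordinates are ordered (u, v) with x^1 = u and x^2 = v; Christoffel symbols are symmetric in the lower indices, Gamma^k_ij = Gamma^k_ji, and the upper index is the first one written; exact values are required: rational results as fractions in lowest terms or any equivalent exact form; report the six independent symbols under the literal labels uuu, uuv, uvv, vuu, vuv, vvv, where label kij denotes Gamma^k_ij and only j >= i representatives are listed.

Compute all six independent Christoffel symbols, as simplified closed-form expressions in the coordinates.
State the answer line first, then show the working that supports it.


Answer: Gamma_uuu = (4*u*v^2 - 96*u*v + 576*u - 24*v + 288)/(u^4 + 4*u^2*v^2 - 96*u^2*v + 560*u^2 - 48*u*v + 576*u + 224), Gamma_uuv = (4*u^2*v - 48*u^2 - 24*u)/(u^4 + 4*u^2*v^2 - 96*u^2*v + 560*u^2 - 48*u*v + 576*u + 224), Gamma_uvv = 0, Gamma_vuu = (2*u^2*v - 24*u^2 - 16*v + 192)/(u^4 + 4*u^2*v^2 - 96*u^2*v + 560*u^2 - 48*u*v + 576*u + 224), Gamma_vuv = (2*u^3 - 16*u)/(u^4 + 4*u^2*v^2 - 96*u^2*v + 560*u^2 - 48*u*v + 576*u + 224), Gamma_vvv = 0

E = 10 + 36*u - 3*u*v + 36*u^2 - 6*u^2*v + (1/4)*u^2*v^2; F = 6 + 12*u - u*v - (3/4)*u^2 - (3/2)*u^3 + (1/8)*u^3*v; G = 5 - u^2 + (1/16)*u^4
Gamma^k_ij = (1/2) g^{kl} (d_i g_jl + d_j g_il - d_l g_ij), with g^inv = (1/(EG-F^2)) [[G, -F], [-F, E]]
first partials: E_u = 36 - 3*v + 72*u - 12*u*v + (1/2)*u*v^2, E_v = -3*u - 6*u^2 + (1/2)*u^2*v, F_u = 12 - v - (3/2)*u - (9/2)*u^2 + (3/8)*u^2*v, F_v = -u + (1/8)*u^3, G_u = -2*u + (1/4)*u^3, G_v = 0
D = EG - F^2 = 14 + 36*u - 3*u*v + 35*u^2 - 6*u^2*v + (1/4)*u^2*v^2 + (1/16)*u^4
expanded: Gamma^u_uu = (G E_u - 2F F_u + F E_v)/(2D), Gamma^u_uv = (G E_v - F G_u)/(2D), Gamma^u_vv = (2G F_v - G G_u - F G_v)/(2D), Gamma^v_uu = (2E F_u - E E_v - F E_u)/(2D), Gamma^v_uv = (E G_u - F E_v)/(2D), Gamma^v_vv = (E G_v - 2F F_v + F G_u)/(2D); substitute and cancel common factors


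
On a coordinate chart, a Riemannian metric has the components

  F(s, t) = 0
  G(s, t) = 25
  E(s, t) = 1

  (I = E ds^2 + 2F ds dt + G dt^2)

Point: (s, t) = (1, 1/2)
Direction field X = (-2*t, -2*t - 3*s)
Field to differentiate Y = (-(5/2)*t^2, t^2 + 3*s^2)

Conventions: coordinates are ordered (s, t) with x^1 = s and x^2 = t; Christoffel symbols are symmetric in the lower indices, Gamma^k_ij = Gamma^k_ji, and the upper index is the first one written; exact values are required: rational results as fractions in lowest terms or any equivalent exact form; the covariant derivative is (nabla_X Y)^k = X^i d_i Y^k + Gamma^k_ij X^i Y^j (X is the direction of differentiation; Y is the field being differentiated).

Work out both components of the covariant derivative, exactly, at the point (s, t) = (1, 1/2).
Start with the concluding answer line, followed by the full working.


Answer: (nabla_X Y)^s = 10, (nabla_X Y)^t = -10

E = 1, F = 0, G = 25 at the point
E_s = 0, E_t = 0, F_s = 0, F_t = 0, G_s = 0, G_t = 0
EG - F^2 = 25;  g^inv = (1/25) * [[25, 0], [0, 1]]
first-kind symbols [ij,l] = (1/2)(d_i g_jl + d_j g_il - d_l g_ij): [ss,s] = E_s/2 = 0, [ss,t] = F_s - E_t/2 = 0, [st,s] = E_t/2 = 0, [st,t] = G_s/2 = 0, [tt,s] = F_t - G_s/2 = 0, [tt,t] = G_t/2 = 0
Gamma^s_ij = (G*[ij,s] - F*[ij,t])/(EG - F^2), Gamma^t_ij = (E*[ij,t] - F*[ij,s])/(EG - F^2)
Gamma_sss = 0, Gamma_sst = 0, Gamma_stt = 0, Gamma_tss = 0, Gamma_tst = 0, Gamma_ttt = 0
X = (-1, -4), Y = (-5/8, 13/4) at the point


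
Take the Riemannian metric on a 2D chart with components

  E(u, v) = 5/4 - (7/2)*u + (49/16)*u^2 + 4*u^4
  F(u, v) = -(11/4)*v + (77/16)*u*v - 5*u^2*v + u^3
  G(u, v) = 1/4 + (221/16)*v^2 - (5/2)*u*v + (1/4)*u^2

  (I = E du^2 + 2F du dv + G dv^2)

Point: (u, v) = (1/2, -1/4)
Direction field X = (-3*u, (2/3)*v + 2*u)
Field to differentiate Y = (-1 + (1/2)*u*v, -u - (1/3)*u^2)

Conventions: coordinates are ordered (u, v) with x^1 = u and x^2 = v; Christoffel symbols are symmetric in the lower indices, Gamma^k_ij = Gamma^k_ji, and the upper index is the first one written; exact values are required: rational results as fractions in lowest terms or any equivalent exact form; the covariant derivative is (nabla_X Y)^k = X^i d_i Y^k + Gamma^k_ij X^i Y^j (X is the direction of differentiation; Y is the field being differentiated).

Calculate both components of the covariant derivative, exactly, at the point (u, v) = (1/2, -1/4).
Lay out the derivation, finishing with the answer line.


E = 33/64, F = 67/128, G = 381/256 at the point
E_u = 25/16, E_v = 0, F_u = 51/64, F_v = -51/32, G_u = 7/8, G_v = -261/32
EG - F^2 = 2021/4096;  g^inv = (4096/2021) * [[381/256, -67/128], [-67/128, 33/64]]
first-kind symbols [ij,l] = (1/2)(d_i g_jl + d_j g_il - d_l g_ij): [uu,u] = E_u/2 = 25/32, [uu,v] = F_u - E_v/2 = 51/64, [uv,u] = E_v/2 = 0, [uv,v] = G_u/2 = 7/16, [vv,u] = F_v - G_u/2 = -65/32, [vv,v] = G_v/2 = -261/64
Gamma^u_ij = (G*[ij,u] - F*[ij,v])/(EG - F^2), Gamma^v_ij = (E*[ij,v] - F*[ij,u])/(EG - F^2)
Gamma_uuu = 3054/2021, Gamma_uuv = -938/2021, Gamma_uvv = -3639/2021, Gamma_vuu = 8/2021, Gamma_vuv = 924/2021, Gamma_vvv = -4258/2021
X = (-3/2, 5/6), Y = (-17/16, -7/12) at the point

Answer: (nabla_X Y)^u = 357409/97008, (nabla_X Y)^v = 440279/145512


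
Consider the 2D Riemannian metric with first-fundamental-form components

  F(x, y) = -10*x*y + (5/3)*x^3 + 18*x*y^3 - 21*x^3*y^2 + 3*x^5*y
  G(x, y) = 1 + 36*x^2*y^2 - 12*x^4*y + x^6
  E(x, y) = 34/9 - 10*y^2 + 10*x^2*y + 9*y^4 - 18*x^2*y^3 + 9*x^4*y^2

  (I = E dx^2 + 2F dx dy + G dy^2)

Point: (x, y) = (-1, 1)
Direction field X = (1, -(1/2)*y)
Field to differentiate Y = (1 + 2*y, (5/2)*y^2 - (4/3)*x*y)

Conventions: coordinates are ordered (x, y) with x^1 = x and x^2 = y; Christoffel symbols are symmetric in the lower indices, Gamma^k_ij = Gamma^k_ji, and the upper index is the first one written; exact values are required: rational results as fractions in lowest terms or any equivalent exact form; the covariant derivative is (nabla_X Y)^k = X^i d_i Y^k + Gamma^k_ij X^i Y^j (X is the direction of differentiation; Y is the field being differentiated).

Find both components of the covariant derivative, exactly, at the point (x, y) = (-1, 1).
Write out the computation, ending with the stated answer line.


E = 34/9, F = 25/3, G = 26 at the point
E_x = -20, E_y = -10, F_x = -35, F_y = -5, G_x = -30, G_y = 60
EG - F^2 = 259/9;  g^inv = (9/259) * [[26, -25/3], [-25/3, 34/9]]
first-kind symbols [ij,l] = (1/2)(d_i g_jl + d_j g_il - d_l g_ij): [xx,x] = E_x/2 = -10, [xx,y] = F_x - E_y/2 = -30, [xy,x] = E_y/2 = -5, [xy,y] = G_x/2 = -15, [yy,x] = F_y - G_x/2 = 10, [yy,y] = G_y/2 = 30
Gamma^x_ij = (G*[ij,x] - F*[ij,y])/(EG - F^2), Gamma^y_ij = (E*[ij,y] - F*[ij,x])/(EG - F^2)
Gamma_xxx = -90/259, Gamma_xxy = -45/259, Gamma_xyy = 90/259, Gamma_yxx = -270/259, Gamma_yxy = -135/259, Gamma_yyy = 270/259
X = (1, -1/2), Y = (3, 23/6) at the point

Answer: (nabla_X Y)^x = -1613/518, (nabla_X Y)^y = -2808/259


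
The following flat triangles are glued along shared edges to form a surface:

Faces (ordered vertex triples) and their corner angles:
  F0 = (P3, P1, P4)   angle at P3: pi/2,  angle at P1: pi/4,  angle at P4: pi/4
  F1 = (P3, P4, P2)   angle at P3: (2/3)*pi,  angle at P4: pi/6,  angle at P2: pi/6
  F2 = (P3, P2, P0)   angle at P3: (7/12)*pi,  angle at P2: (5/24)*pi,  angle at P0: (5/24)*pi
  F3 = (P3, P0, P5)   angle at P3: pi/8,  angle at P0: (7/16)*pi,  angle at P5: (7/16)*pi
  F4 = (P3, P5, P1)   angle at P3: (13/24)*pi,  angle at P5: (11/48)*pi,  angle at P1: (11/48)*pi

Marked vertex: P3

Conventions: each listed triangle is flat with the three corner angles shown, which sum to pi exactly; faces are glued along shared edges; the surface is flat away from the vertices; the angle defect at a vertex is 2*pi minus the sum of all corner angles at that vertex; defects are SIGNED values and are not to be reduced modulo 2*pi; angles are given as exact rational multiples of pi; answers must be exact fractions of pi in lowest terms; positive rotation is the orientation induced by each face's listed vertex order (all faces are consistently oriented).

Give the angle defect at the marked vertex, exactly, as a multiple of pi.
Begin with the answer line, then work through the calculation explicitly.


Answer: defect(P3) = (-5/12)*pi

Sum of corner angles at P3: (29/12)*pi
defect = 2*pi - (29/12)*pi


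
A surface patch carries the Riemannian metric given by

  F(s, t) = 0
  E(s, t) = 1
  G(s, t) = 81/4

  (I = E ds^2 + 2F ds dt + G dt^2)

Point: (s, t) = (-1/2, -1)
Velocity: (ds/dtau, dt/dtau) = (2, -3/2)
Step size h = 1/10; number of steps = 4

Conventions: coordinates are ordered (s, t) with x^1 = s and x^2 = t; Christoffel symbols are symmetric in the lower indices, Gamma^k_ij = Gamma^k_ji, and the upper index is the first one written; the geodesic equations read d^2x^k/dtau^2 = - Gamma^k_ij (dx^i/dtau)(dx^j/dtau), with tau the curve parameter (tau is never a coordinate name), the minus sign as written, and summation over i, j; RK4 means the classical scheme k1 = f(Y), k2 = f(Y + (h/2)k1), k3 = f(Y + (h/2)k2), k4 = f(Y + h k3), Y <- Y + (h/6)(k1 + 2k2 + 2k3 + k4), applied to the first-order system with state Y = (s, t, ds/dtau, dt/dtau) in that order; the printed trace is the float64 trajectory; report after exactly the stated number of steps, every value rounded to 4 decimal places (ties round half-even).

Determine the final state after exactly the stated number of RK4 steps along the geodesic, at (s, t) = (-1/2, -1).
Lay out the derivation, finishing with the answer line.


f(Y) = (ds/dtau, dt/dtau, -Gamma^s_ij Y'^i Y'^j, -Gamma^t_ij Y'^i Y'^j) with the Gammas evaluated at the stage position; h = 0.100000; intermediate values shown to 6 dp
step 0: s = -0.5000, t = -1.0000, ds/dtau = 2.0000, dt/dtau = -1.5000
step 1:
  k1: at (s, t) = (-0.500000, -1.000000), (ds/dtau, dt/dtau) = (2.000000, -1.500000); Gamma_sss = 0.000000, Gamma_sst = 0.000000, Gamma_stt = 0.000000, Gamma_tss = 0.000000, Gamma_tst = 0.000000, Gamma_ttt = 0.000000; k1 = (2.000000, -1.500000, 0.000000, 0.000000)
  k2: at (s, t) = (-0.400000, -1.075000), (ds/dtau, dt/dtau) = (2.000000, -1.500000); Gamma_sss = 0.000000, Gamma_sst = 0.000000, Gamma_stt = 0.000000, Gamma_tss = 0.000000, Gamma_tst = 0.000000, Gamma_ttt = 0.000000; k2 = (2.000000, -1.500000, 0.000000, 0.000000)
  k3: at (s, t) = (-0.400000, -1.075000), (ds/dtau, dt/dtau) = (2.000000, -1.500000); Gamma_sss = 0.000000, Gamma_sst = 0.000000, Gamma_stt = 0.000000, Gamma_tss = 0.000000, Gamma_tst = 0.000000, Gamma_ttt = 0.000000; k3 = (2.000000, -1.500000, 0.000000, 0.000000)
  k4: at (s, t) = (-0.300000, -1.150000), (ds/dtau, dt/dtau) = (2.000000, -1.500000); Gamma_sss = 0.000000, Gamma_sst = 0.000000, Gamma_stt = 0.000000, Gamma_tss = 0.000000, Gamma_tst = 0.000000, Gamma_ttt = 0.000000; k4 = (2.000000, -1.500000, 0.000000, 0.000000)
  Y <- Y + (h/6)(k1 + 2k2 + 2k3 + k4): s = -0.3000, t = -1.1500, ds/dtau = 2.0000, dt/dtau = -1.5000
step 2:
  k1: at (s, t) = (-0.300000, -1.150000), (ds/dtau, dt/dtau) = (2.000000, -1.500000); Gamma_sss = 0.000000, Gamma_sst = 0.000000, Gamma_stt = 0.000000, Gamma_tss = 0.000000, Gamma_tst = 0.000000, Gamma_ttt = 0.000000; k1 = (2.000000, -1.500000, 0.000000, 0.000000)
  k2: at (s, t) = (-0.200000, -1.225000), (ds/dtau, dt/dtau) = (2.000000, -1.500000); Gamma_sss = 0.000000, Gamma_sst = 0.000000, Gamma_stt = 0.000000, Gamma_tss = 0.000000, Gamma_tst = 0.000000, Gamma_ttt = 0.000000; k2 = (2.000000, -1.500000, 0.000000, 0.000000)
  k3: at (s, t) = (-0.200000, -1.225000), (ds/dtau, dt/dtau) = (2.000000, -1.500000); Gamma_sss = 0.000000, Gamma_sst = 0.000000, Gamma_stt = 0.000000, Gamma_tss = 0.000000, Gamma_tst = 0.000000, Gamma_ttt = 0.000000; k3 = (2.000000, -1.500000, 0.000000, 0.000000)
  k4: at (s, t) = (-0.100000, -1.300000), (ds/dtau, dt/dtau) = (2.000000, -1.500000); Gamma_sss = 0.000000, Gamma_sst = 0.000000, Gamma_stt = 0.000000, Gamma_tss = 0.000000, Gamma_tst = 0.000000, Gamma_ttt = 0.000000; k4 = (2.000000, -1.500000, 0.000000, 0.000000)
  Y <- Y + (h/6)(k1 + 2k2 + 2k3 + k4): s = -0.1000, t = -1.3000, ds/dtau = 2.0000, dt/dtau = -1.5000
step 3:
  k1: at (s, t) = (-0.100000, -1.300000), (ds/dtau, dt/dtau) = (2.000000, -1.500000); Gamma_sss = 0.000000, Gamma_sst = 0.000000, Gamma_stt = 0.000000, Gamma_tss = 0.000000, Gamma_tst = 0.000000, Gamma_ttt = 0.000000; k1 = (2.000000, -1.500000, 0.000000, 0.000000)
  k2: at (s, t) = (0.000000, -1.375000), (ds/dtau, dt/dtau) = (2.000000, -1.500000); Gamma_sss = 0.000000, Gamma_sst = 0.000000, Gamma_stt = 0.000000, Gamma_tss = 0.000000, Gamma_tst = 0.000000, Gamma_ttt = 0.000000; k2 = (2.000000, -1.500000, 0.000000, 0.000000)
  k3: at (s, t) = (0.000000, -1.375000), (ds/dtau, dt/dtau) = (2.000000, -1.500000); Gamma_sss = 0.000000, Gamma_sst = 0.000000, Gamma_stt = 0.000000, Gamma_tss = 0.000000, Gamma_tst = 0.000000, Gamma_ttt = 0.000000; k3 = (2.000000, -1.500000, 0.000000, 0.000000)
  k4: at (s, t) = (0.100000, -1.450000), (ds/dtau, dt/dtau) = (2.000000, -1.500000); Gamma_sss = 0.000000, Gamma_sst = 0.000000, Gamma_stt = 0.000000, Gamma_tss = 0.000000, Gamma_tst = 0.000000, Gamma_ttt = 0.000000; k4 = (2.000000, -1.500000, 0.000000, 0.000000)
  Y <- Y + (h/6)(k1 + 2k2 + 2k3 + k4): s = 0.1000, t = -1.4500, ds/dtau = 2.0000, dt/dtau = -1.5000
step 4:
  k1: at (s, t) = (0.100000, -1.450000), (ds/dtau, dt/dtau) = (2.000000, -1.500000); Gamma_sss = 0.000000, Gamma_sst = 0.000000, Gamma_stt = 0.000000, Gamma_tss = 0.000000, Gamma_tst = 0.000000, Gamma_ttt = 0.000000; k1 = (2.000000, -1.500000, 0.000000, 0.000000)
  k2: at (s, t) = (0.200000, -1.525000), (ds/dtau, dt/dtau) = (2.000000, -1.500000); Gamma_sss = 0.000000, Gamma_sst = 0.000000, Gamma_stt = 0.000000, Gamma_tss = 0.000000, Gamma_tst = 0.000000, Gamma_ttt = 0.000000; k2 = (2.000000, -1.500000, 0.000000, 0.000000)
  k3: at (s, t) = (0.200000, -1.525000), (ds/dtau, dt/dtau) = (2.000000, -1.500000); Gamma_sss = 0.000000, Gamma_sst = 0.000000, Gamma_stt = 0.000000, Gamma_tss = 0.000000, Gamma_tst = 0.000000, Gamma_ttt = 0.000000; k3 = (2.000000, -1.500000, 0.000000, 0.000000)
  k4: at (s, t) = (0.300000, -1.600000), (ds/dtau, dt/dtau) = (2.000000, -1.500000); Gamma_sss = 0.000000, Gamma_sst = 0.000000, Gamma_stt = 0.000000, Gamma_tss = 0.000000, Gamma_tst = 0.000000, Gamma_ttt = 0.000000; k4 = (2.000000, -1.500000, 0.000000, 0.000000)
  Y <- Y + (h/6)(k1 + 2k2 + 2k3 + k4): s = 0.3000, t = -1.6000, ds/dtau = 2.0000, dt/dtau = -1.5000

Answer: s = 0.3000, t = -1.6000, ds/dtau = 2.0000, dt/dtau = -1.5000
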